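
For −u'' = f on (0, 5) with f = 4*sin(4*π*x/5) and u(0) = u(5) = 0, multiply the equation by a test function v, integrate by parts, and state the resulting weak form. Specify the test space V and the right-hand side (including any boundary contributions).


V = H^1_0(0, 5) (so v(0) = v(5) = 0); weak form: ∫_0^5 u'v' dx = ∫_0^5 (4*sin(4*π*x/5)) v dx for all v ∈ V.

Multiply both sides by a test function v and integrate from 0 to 5:
  ∫_0^5 −u''(x) v(x) dx = ∫_0^5 f(x) v(x) dx.
Integrate the LHS by parts once:
  ∫_0^5 −u'' v dx = −[u'(x) v(x)]_0^5 + ∫_0^5 u'(x) v'(x) dx.
Thus ∫_0^5 u'(x) v'(x) dx = ∫_0^5 f(x) v(x) dx + [u'(x) v(x)]_0^5.
Choose V so that boundary terms are either known or forced to vanish.
u is Dirichlet: u(0) = u(5) = 0. Let V = H^1_0(0, 5); then v(0) = v(5) = 0, and [u' v]_0^5 = 0.
Weak formulation: find u (satisfying any essential BC) such that ∫_0^5 u'(x) v'(x) dx = ∫_0^5 f v dx for all v ∈ V.
Substituting f(x) = 4*sin(4*π*x/5), the right-hand side is ∫_0^5 (4*sin(4*π*x/5)) v dx.


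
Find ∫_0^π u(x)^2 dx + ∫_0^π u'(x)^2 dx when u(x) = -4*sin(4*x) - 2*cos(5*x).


||u||_{H^1(0,π)}^2 = -3328/9 + 188*π

u'(x) = 10*sin(5*x) - 16*cos(4*x).
Expand u² and (u')² and integrate term by term on (0, π), using: for integers n ≥ 1, ∫_0^π sin²(nx) dx = ∫_0^π cos²(nx) dx = π/2; for n ≠ n', ∫_0^π sin(nx)sin(n'x) dx = ∫_0^π cos(nx)cos(n'x) dx = 0; and by product-to-sum, ∫_0^π sin(nx)cos(n'x) dx = ½∫_0^π [sin((n+n')x) + sin((n−n')x)] dx, which is 0 when n+n' is even and 2n/(n²−n'²) when n+n' is odd (it need not vanish on (0, π)).
  u² squared terms: (-4)²·∫sin(4x)² dx = 16·π/2 = 8*π;  (-2)²·∫cos(5x)² dx = 4·π/2 = 2*π.
  u² cross terms: 2·(-4)·(-2)·∫sin(4x)·cos(5x) dx = 16·(-8/9) = -128/9.
  So ∫_0^π u² dx = 8*π + 2*π − 128/9 = -128/9 + 10*π.
  (u')² squared terms: (-16)²·∫cos(4x)² dx = 256·π/2 = 128*π;  (10)²·∫sin(5x)² dx = 100·π/2 = 50*π.
  (u')² cross terms: 2·(-16)·(10)·∫cos(4x)·sin(5x) dx = -320·(10/9) = -3200/9.
  So ∫_0^π (u')² dx = 128*π + 50*π − 3200/9 = -3200/9 + 178*π.
||u||_{H^1}^2 = (-128/9 + 10*π) + (-3200/9 + 178*π) = -3328/9 + 188*π.


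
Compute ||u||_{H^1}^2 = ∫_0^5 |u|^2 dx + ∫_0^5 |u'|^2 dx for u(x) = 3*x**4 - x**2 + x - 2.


||u||_{H^1}^2 = 48661075/14

The H^1 norm (squared) on an interval (0, L) is
  ||u||_{H^1}^2 = ∫_0^L u(x)^2 dx + ∫_0^L u'(x)^2 dx.
Compute u'(x) = 12*x**3 - 2*x + 1.
Then u(x)^2 = 9*x**8 - 6*x**6 + 6*x**5 - 11*x**4 - 2*x**3 + 5*x**2 - 4*x + 4 and u'(x)^2 = 144*x**6 - 48*x**4 + 24*x**3 + 4*x**2 - 4*x + 1.
Integrate each monomial from 0 to 5 using ∫_0^5 c·x^n dx = c·5^(n+1)/(n+1):
  ∫_0^5 u(x)^2 dx = ∫_0^5 (9*x^8 - 6*x^6 + 6*x^5 - 11*x^4 - 2*x^3 + 5*x^2 - 4*x + 4) dx. Term by term:
    ∫_0^5 9*x^8 dx = 1953125;  ∫_0^5 -6*x^6 dx = -468750/7;  ∫_0^5 6*x^5 dx = 15625;
    ∫_0^5 -11*x^4 dx = -6875;  ∫_0^5 -2*x^3 dx = -625/2;  ∫_0^5 5*x^2 dx = 625/3;
    ∫_0^5 -4*x dx = -50;  ∫_0^5 4 dx = 20.
  Sum: 1953125 − 468750/7 + 15625 − 6875 − 625/2 + 625/3 − 50 + 20 = 79580615/42.
  ∫_0^5 u'(x)^2 dx = ∫_0^5 (144*x^6 - 48*x^4 + 24*x^3 + 4*x^2 - 4*x + 1) dx. Term by term:
    ∫_0^5 144*x^6 dx = 11250000/7;  ∫_0^5 -48*x^4 dx = -30000;  ∫_0^5 24*x^3 dx = 3750;
    ∫_0^5 4*x^2 dx = 500/3;  ∫_0^5 -4*x dx = -50;  ∫_0^5 1 dx = 5.
  Sum: 11250000/7 − 30000 + 3750 + 500/3 − 50 + 5 = 33201305/21.
Adding: ||u||_{H^1}^2 = 79580615/42 + 33201305/21 = 48661075/14.


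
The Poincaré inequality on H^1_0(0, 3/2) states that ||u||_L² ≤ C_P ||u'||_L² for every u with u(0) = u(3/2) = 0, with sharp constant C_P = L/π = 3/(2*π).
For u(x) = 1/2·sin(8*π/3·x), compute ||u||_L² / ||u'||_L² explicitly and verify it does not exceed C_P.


||u||_L² / ||u'||_L² = 3/(8*π) < C_P = 3/(2*π).

u(x) = 1/2·sin(8*π/3·x), so u'(x) = 4*π*cos(8*π*x/3)/3.
Writing u(x) = A·sin(kπx/L) with A = 1/2 and k = 4, use ∫_0^L sin²(kπx/L) dx = L/2 and ∫_0^L cos²(kπx/L) dx = L/2.
u² = 1/4·sin²(8*π/3·x) and (u')² = 16*π^2/9·cos²(8*π/3·x), and each of sin², cos² integrates to L/2 = 3/4 over (0, 3/2).
∫_0^3/2 u² dx = 3/16, so ||u||_L² = sqrt(3)/4.
∫_0^3/2 (u')² dx = 4*π^2/3, so ||u'||_L² = 2*sqrt(3)*π/3.
Ratio ||u||_L² / ||u'||_L² = 3/(8*π).
Sharp Poincaré constant on H^1_0(0, 3/2) is C_P = L/π = 3/(2*π), achieved by sin(2*π/3·x).
This is the k = 4 harmonic; the ratio L/(kπ) is strictly less than C_P = L/π, consistent with the sharp inequality ||u||_L² ≤ C_P ||u'||_L².


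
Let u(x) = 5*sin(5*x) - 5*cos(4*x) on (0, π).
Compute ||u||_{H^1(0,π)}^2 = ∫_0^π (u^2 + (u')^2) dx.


||u||_{H^1(0,π)}^2 = -8500/9 + 1075*π/2

u'(x) = 20*sin(4*x) + 25*cos(5*x).
Expand u² and (u')² and integrate term by term on (0, π), using: for integers n ≥ 1, ∫_0^π sin²(nx) dx = ∫_0^π cos²(nx) dx = π/2; for n ≠ n', ∫_0^π sin(nx)sin(n'x) dx = ∫_0^π cos(nx)cos(n'x) dx = 0; and by product-to-sum, ∫_0^π sin(nx)cos(n'x) dx = ½∫_0^π [sin((n+n')x) + sin((n−n')x)] dx, which is 0 when n+n' is even and 2n/(n²−n'²) when n+n' is odd (it need not vanish on (0, π)).
  u² squared terms: (-5)²·∫cos(4x)² dx = 25·π/2 = 25*π/2;  (5)²·∫sin(5x)² dx = 25·π/2 = 25*π/2.
  u² cross terms: 2·(-5)·(5)·∫cos(4x)·sin(5x) dx = -50·(10/9) = -500/9.
  So ∫_0^π u² dx = 25*π/2 + 25*π/2 − 500/9 = -500/9 + 25*π.
  (u')² squared terms: (20)²·∫sin(4x)² dx = 400·π/2 = 200*π;  (25)²·∫cos(5x)² dx = 625·π/2 = 625*π/2.
  (u')² cross terms: 2·(20)·(25)·∫sin(4x)·cos(5x) dx = 1000·(-8/9) = -8000/9.
  So ∫_0^π (u')² dx = 200*π + 625*π/2 − 8000/9 = -8000/9 + 1025*π/2.
||u||_{H^1}^2 = (-500/9 + 25*π) + (-8000/9 + 1025*π/2) = -8500/9 + 1075*π/2.


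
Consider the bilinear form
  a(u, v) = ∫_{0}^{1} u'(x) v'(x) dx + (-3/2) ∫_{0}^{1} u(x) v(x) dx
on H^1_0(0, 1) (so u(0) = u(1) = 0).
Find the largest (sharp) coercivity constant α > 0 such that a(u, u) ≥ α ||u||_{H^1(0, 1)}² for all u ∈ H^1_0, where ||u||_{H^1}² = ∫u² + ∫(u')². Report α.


α = (-3/2 + π^2)/(1 + π^2)

Coercivity of a(·,·) on H^1_0(0, 1) means a(u, u) ≥ α ||u||_{H^1}² for every u ∈ H^1_0.
The interval has length L = 1, and Poincaré/coercivity depend only on L. Here a(u, u) = ∫(u')² + (-3/2)·∫u².
Here c = -3/2 < 0 with |c| < (π/L)² = π^2, so coercivity still holds. The condition a(u,u) ≥ α||u||_{H^1}² reads (1−α)∫(u')² ≥ (α−c)∫u². Any admissible α is ≤ 1 (rapidly oscillating u have ∫u²/∫(u')² → 0), and α = 1 would force 0 ≥ (1−c)∫u², impossible since c < 1; so 1−α > 0. By the sharp Poincaré inequality on H^1_0 of an interval of length L, ∫(u')² ≥ (π/L)²∫u² with equality for the first sine mode sin(π(x−x₀)/L) (x₀ the left endpoint), so the inequality holds for all u iff (1−α)(π/L)² ≥ α − c, i.e. α ≤ ((π/L)² + c)/((π/L)² + 1) = (1 + c(L/π)²)/(1 + (L/π)²). (Direct route, valid since c ≤ 0: Poincaré gives c∫u² ≥ c(L/π)²∫(u')², so a(u,u) ≥ (1 + c(L/π)²)∫(u')², while ||u||_{H^1}² ≤ (1 + (L/π)²)∫(u')²; dividing yields the same α.) With (π/L)² = π^2 and c = -3/2, the largest admissible constant is α = ((π/L)² + c)/((π/L)² + 1).
Simplifying, α = (-3/2 + π^2)/(1 + π^2).


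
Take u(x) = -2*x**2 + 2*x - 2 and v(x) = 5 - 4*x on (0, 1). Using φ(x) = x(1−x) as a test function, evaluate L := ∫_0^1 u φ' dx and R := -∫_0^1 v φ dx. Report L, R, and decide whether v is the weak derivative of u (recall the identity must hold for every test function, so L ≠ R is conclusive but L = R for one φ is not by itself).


LHS = 0, RHS = -1/2. No, v is not the weak derivative of u.

u(x) = -2*x**2 + 2*x - 2, classical derivative u'(x) = 2 - 4*x.
φ(x) = x(1−x), so φ'(x) = 1 - 2*x.
Note φ(0) = φ(1) = 0, so the boundary term u·φ vanishes.
LHS = ∫_0^1 u(x) φ'(x) dx = ∫_0^1 (4*x^3 - 6*x^2 + 6*x - 2) dx. Term by term:
  ∫_0^1 4*x^3 dx = 1;  ∫_0^1 -6*x^2 dx = -2;  ∫_0^1 6*x dx = 3;
  ∫_0^1 -2 dx = -2.
Sum: 1 − 2 + 3 − 2 = 0.
So LHS = 0.
∫_0^1 v(x) φ(x) dx = ∫_0^1 (4*x^3 - 9*x^2 + 5*x) dx. Term by term:
  ∫_0^1 4*x^3 dx = 1;  ∫_0^1 -9*x^2 dx = -3;  ∫_0^1 5*x dx = 5/2.
Sum: 1 − 3 + 5/2 = 1/2.
So RHS = -∫_0^1 v(x) φ(x) dx = -1/2.
LHS − RHS = 1/2 ≠ 0, so the identity fails.
(For a valid weak derivative the identity must hold for EVERY test function, in particular this one. The failure shows v is NOT the weak derivative of u.)
Correct weak derivative would be u'(x) = 2 - 4*x.


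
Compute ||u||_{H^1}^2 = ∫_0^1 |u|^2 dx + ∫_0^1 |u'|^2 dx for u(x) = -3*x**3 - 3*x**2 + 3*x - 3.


||u||_{H^1}^2 = 1389/35

The H^1 norm (squared) on an interval (0, L) is
  ||u||_{H^1}^2 = ∫_0^L u(x)^2 dx + ∫_0^L u'(x)^2 dx.
Compute u'(x) = -9*x**2 - 6*x + 3.
Then u(x)^2 = 9*x**6 + 18*x**5 - 9*x**4 + 27*x**2 - 18*x + 9 and u'(x)^2 = 81*x**4 + 108*x**3 - 18*x**2 - 36*x + 9.
Integrate each monomial from 0 to 1 using ∫_0^1 c·x^n dx = c·1^(n+1)/(n+1):
  ∫_0^1 u(x)^2 dx = ∫_0^1 (9*x^6 + 18*x^5 - 9*x^4 + 27*x^2 - 18*x + 9) dx. Term by term:
    ∫_0^1 9*x^6 dx = 9/7;  ∫_0^1 18*x^5 dx = 3;  ∫_0^1 -9*x^4 dx = -9/5;
    ∫_0^1 27*x^2 dx = 9;  ∫_0^1 -18*x dx = -9;  ∫_0^1 9 dx = 9.
  Sum: 9/7 + 3 − 9/5 + 9 − 9 + 9 = 402/35.
  ∫_0^1 u'(x)^2 dx = ∫_0^1 (81*x^4 + 108*x^3 - 18*x^2 - 36*x + 9) dx. Term by term:
    ∫_0^1 81*x^4 dx = 81/5;  ∫_0^1 108*x^3 dx = 27;  ∫_0^1 -18*x^2 dx = -6;
    ∫_0^1 -36*x dx = -18;  ∫_0^1 9 dx = 9.
  Sum: 81/5 + 27 − 6 − 18 + 9 = 141/5.
Adding: ||u||_{H^1}^2 = 402/35 + 141/5 = 1389/35.


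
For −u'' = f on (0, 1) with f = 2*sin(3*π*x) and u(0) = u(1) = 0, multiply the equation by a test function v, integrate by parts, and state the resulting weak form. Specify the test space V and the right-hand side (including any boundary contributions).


V = H^1_0(0, 1) (so v(0) = v(1) = 0); weak form: ∫_0^1 u'v' dx = ∫_0^1 (2*sin(3*π*x)) v dx for all v ∈ V.

Multiply both sides by a test function v and integrate from 0 to 1:
  ∫_0^1 −u''(x) v(x) dx = ∫_0^1 f(x) v(x) dx.
Integrate the LHS by parts once:
  ∫_0^1 −u'' v dx = −[u'(x) v(x)]_0^1 + ∫_0^1 u'(x) v'(x) dx.
Thus ∫_0^1 u'(x) v'(x) dx = ∫_0^1 f(x) v(x) dx + [u'(x) v(x)]_0^1.
Choose V so that boundary terms are either known or forced to vanish.
u is Dirichlet: u(0) = u(1) = 0. Let V = H^1_0(0, 1); then v(0) = v(1) = 0, and [u' v]_0^1 = 0.
Weak formulation: find u (satisfying any essential BC) such that ∫_0^1 u'(x) v'(x) dx = ∫_0^1 f v dx for all v ∈ V.
Substituting f(x) = 2*sin(3*π*x), the right-hand side is ∫_0^1 (2*sin(3*π*x)) v dx.


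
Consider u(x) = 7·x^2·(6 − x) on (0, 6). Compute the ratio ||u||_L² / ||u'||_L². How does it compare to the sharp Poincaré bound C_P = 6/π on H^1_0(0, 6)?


||u||_L² / ||u'||_L² = 3*sqrt(14)/7 < C_P = 6/π.

u(x) = 7·x^2·(6 − x), so u'(x) = 21*x*(4 - x).
u(x) = 7·x^2·(6 − x) vanishes at x = 0 and x = 6, so u ∈ H^1_0(0, 6). Differentiate via the product rule and integrate the resulting polynomials term by term.
  ∫_0^6 u² dx = ∫_0^6 (49*x^6 - 588*x^5 + 1764*x^4) dx. Term by term:
    ∫_0^6 49*x^6 dx = 1959552;  ∫_0^6 -588*x^5 dx = -4572288;  ∫_0^6 1764*x^4 dx = 13716864/5.
  Sum: 1959552 − 4572288 + 13716864/5 = 653184/5.
  ∫_0^6 (u')² dx = ∫_0^6 (441*x^4 - 3528*x^3 + 7056*x^2) dx. Term by term:
    ∫_0^6 441*x^4 dx = 3429216/5;  ∫_0^6 -3528*x^3 dx = -1143072;  ∫_0^6 7056*x^2 dx = 508032.
  Sum: 3429216/5 − 1143072 + 508032 = 254016/5.
∫_0^6 u² dx = 653184/5, so ||u||_L² = 216*sqrt(70)/5.
∫_0^6 (u')² dx = 254016/5, so ||u'||_L² = 504*sqrt(5)/5.
Ratio ||u||_L² / ||u'||_L² = 3*sqrt(14)/7.
Sharp Poincaré constant on H^1_0(0, 6) is C_P = L/π = 6/π, achieved by sin(π/6·x).
A polynomial bump cannot attain the sharp Poincaré constant (only the first sine eigenfunction does), so the ratio is strictly less than C_P, consistent with ||u||_L² ≤ C_P ||u'||_L².


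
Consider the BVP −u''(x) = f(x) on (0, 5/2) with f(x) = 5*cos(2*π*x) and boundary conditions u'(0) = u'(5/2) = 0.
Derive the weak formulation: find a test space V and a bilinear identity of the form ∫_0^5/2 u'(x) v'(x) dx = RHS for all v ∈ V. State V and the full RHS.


V = H^1(0, 5/2) (no boundary constraint on v; u is determined up to an additive constant); weak form: ∫_0^5/2 u'v' dx = ∫_0^5/2 (5*cos(2*π*x)) v dx for all v ∈ V.

Multiply both sides by a test function v and integrate from 0 to 5/2:
  ∫_0^5/2 −u''(x) v(x) dx = ∫_0^5/2 f(x) v(x) dx.
Integrate the LHS by parts once:
  ∫_0^5/2 −u'' v dx = −[u'(x) v(x)]_0^5/2 + ∫_0^5/2 u'(x) v'(x) dx.
Thus ∫_0^5/2 u'(x) v'(x) dx = ∫_0^5/2 f(x) v(x) dx + [u'(x) v(x)]_0^5/2.
Choose V so that boundary terms are either known or forced to vanish.
u has homogeneous Neumann: u'(0) = u'(5/2) = 0. So [u' v]_0^5/2 = 0·v(5/2) − 0·v(0) = 0 for any v; take V = H^1(0, 5/2).
Weak formulation: find u (satisfying any essential BC) such that ∫_0^5/2 u'(x) v'(x) dx = ∫_0^5/2 f v dx for all v ∈ V (homogeneous Neumann, so boundary terms vanish).
Substituting f(x) = 5*cos(2*π*x), the right-hand side is ∫_0^5/2 (5*cos(2*π*x)) v dx.
Compatibility check (pure Neumann): taking v ≡ 1 ∈ V gives 0 = ∫_0^5/2 f dx + (0) − (0), i.e. ∫_0^5/2 f dx must equal u'(0) − u'(5/2) = 0. Indeed ∫_0^5/2 (5*cos(2*π*x)) dx = 0, so the data are compatible. The solution is then unique only up to an additive constant (fix it e.g. by requiring ∫_0^5/2 u dx = 0).


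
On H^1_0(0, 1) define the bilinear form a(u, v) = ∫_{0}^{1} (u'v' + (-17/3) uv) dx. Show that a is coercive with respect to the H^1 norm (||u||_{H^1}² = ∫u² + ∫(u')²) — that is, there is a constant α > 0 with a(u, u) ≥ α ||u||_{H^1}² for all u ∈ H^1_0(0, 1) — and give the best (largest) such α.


α = (-17/3 + π^2)/(1 + π^2)

Coercivity of a(·,·) on H^1_0(0, 1) means a(u, u) ≥ α ||u||_{H^1}² for every u ∈ H^1_0.
The interval has length L = 1, and Poincaré/coercivity depend only on L. Here a(u, u) = ∫(u')² + (-17/3)·∫u².
Here c = -17/3 < 0 with |c| < (π/L)² = π^2, so coercivity still holds. The condition a(u,u) ≥ α||u||_{H^1}² reads (1−α)∫(u')² ≥ (α−c)∫u². Any admissible α is ≤ 1 (rapidly oscillating u have ∫u²/∫(u')² → 0), and α = 1 would force 0 ≥ (1−c)∫u², impossible since c < 1; so 1−α > 0. By the sharp Poincaré inequality on H^1_0 of an interval of length L, ∫(u')² ≥ (π/L)²∫u² with equality for the first sine mode sin(π(x−x₀)/L) (x₀ the left endpoint), so the inequality holds for all u iff (1−α)(π/L)² ≥ α − c, i.e. α ≤ ((π/L)² + c)/((π/L)² + 1) = (1 + c(L/π)²)/(1 + (L/π)²). (Direct route, valid since c ≤ 0: Poincaré gives c∫u² ≥ c(L/π)²∫(u')², so a(u,u) ≥ (1 + c(L/π)²)∫(u')², while ||u||_{H^1}² ≤ (1 + (L/π)²)∫(u')²; dividing yields the same α.) With (π/L)² = π^2 and c = -17/3, the largest admissible constant is α = ((π/L)² + c)/((π/L)² + 1).
Simplifying, α = (-17/3 + π^2)/(1 + π^2).


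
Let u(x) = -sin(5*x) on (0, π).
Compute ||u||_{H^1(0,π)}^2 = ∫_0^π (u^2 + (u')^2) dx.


||u||_{H^1(0,π)}^2 = 13*π

u'(x) = -5*cos(5*x).
Expand u² and (u')² and integrate term by term on (0, π), using: for integers n ≥ 1, ∫_0^π sin²(nx) dx = ∫_0^π cos²(nx) dx = π/2; for n ≠ n', ∫_0^π sin(nx)sin(n'x) dx = ∫_0^π cos(nx)cos(n'x) dx = 0; and by product-to-sum, ∫_0^π sin(nx)cos(n'x) dx = ½∫_0^π [sin((n+n')x) + sin((n−n')x)] dx, which is 0 when n+n' is even and 2n/(n²−n'²) when n+n' is odd (it need not vanish on (0, π)).
  u² squared terms: (-1)²·∫sin(5x)² dx = 1·π/2 = π/2.
  So ∫_0^π u² dx = π/2.
  (u')² squared terms: (-5)²·∫cos(5x)² dx = 25·π/2 = 25*π/2.
  So ∫_0^π (u')² dx = 25*π/2.
||u||_{H^1}^2 = (π/2) + (25*π/2) = 13*π.


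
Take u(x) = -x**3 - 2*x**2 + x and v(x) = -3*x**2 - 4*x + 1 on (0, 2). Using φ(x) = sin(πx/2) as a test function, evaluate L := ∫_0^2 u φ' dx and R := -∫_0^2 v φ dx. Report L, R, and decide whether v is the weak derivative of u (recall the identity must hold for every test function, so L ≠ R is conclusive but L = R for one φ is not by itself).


LHS = -96/π^3 + 36/π, RHS = -96/π^3 + 36/π. Yes, v = u' weakly.

u(x) = -x**3 - 2*x**2 + x, classical derivative u'(x) = -3*x**2 - 4*x + 1.
φ(x) = sin(πx/2), so φ'(x) = π*cos(π*x/2)/2.
Note φ(0) = φ(2) = 0, so the boundary term u·φ vanishes.
LHS = ∫_0^2 u(x) φ'(x) dx = ∫_0^2 (-π*x^3*cos(π*x/2)/2 - π*x^2*cos(π*x/2) + π*x*cos(π*x/2)/2) dx. Term by term:
  ∫_0^2 π*x*cos(π*x/2)/2 dx = -4/π;  ∫_0^2 -π*x^2*cos(π*x/2) dx = 16/π;  ∫_0^2 -π*x^3*cos(π*x/2)/2 dx = -96/π^3 + 24/π.
Sum: -4/π + 16/π + -96/π^3 + 24/π = -96/π^3 + 36/π.
So LHS = -96/π^3 + 36/π.
∫_0^2 v(x) φ(x) dx = ∫_0^2 (-3*x^2*sin(π*x/2) - 4*x*sin(π*x/2) + sin(π*x/2)) dx. Term by term:
  ∫_0^2 -4*x*sin(π*x/2) dx = -16/π;  ∫_0^2 -3*x^2*sin(π*x/2) dx = -24/π + 96/π^3;  ∫_0^2 sin(π*x/2) dx = 4/π.
Sum: -16/π + -24/π + 96/π^3 + 4/π = -36/π + 96/π^3.
So RHS = -∫_0^2 v(x) φ(x) dx = -96/π^3 + 36/π.
LHS = RHS, so the identity holds for this test φ.
Moreover u is smooth here and v(x) = u'(x) = -3*x**2 - 4*x + 1 pointwise, so the identity holds for every test function. Hence v is the weak derivative of u.


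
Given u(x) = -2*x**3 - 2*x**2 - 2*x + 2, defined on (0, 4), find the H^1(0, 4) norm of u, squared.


||u||_{H^1}^2 = 3001952/105

The H^1 norm (squared) on an interval (0, L) is
  ||u||_{H^1}^2 = ∫_0^L u(x)^2 dx + ∫_0^L u'(x)^2 dx.
Compute u'(x) = -6*x**2 - 4*x - 2.
Then u(x)^2 = 4*x**6 + 8*x**5 + 12*x**4 - 4*x**2 - 8*x + 4 and u'(x)^2 = 36*x**4 + 48*x**3 + 40*x**2 + 16*x + 4.
Integrate each monomial from 0 to 4 using ∫_0^4 c·x^n dx = c·4^(n+1)/(n+1):
  ∫_0^4 u(x)^2 dx = ∫_0^4 (4*x^6 + 8*x^5 + 12*x^4 - 4*x^2 - 8*x + 4) dx. Term by term:
    ∫_0^4 4*x^6 dx = 65536/7;  ∫_0^4 8*x^5 dx = 16384/3;  ∫_0^4 12*x^4 dx = 12288/5;
    ∫_0^4 -4*x^2 dx = -256/3;  ∫_0^4 -8*x dx = -64;  ∫_0^4 4 dx = 16.
  Sum: 65536/7 + 16384/3 + 12288/5 − 256/3 − 64 + 16 = 600176/35.
  ∫_0^4 u'(x)^2 dx = ∫_0^4 (36*x^4 + 48*x^3 + 40*x^2 + 16*x + 4) dx. Term by term:
    ∫_0^4 36*x^4 dx = 36864/5;  ∫_0^4 48*x^3 dx = 3072;  ∫_0^4 40*x^2 dx = 2560/3;
    ∫_0^4 16*x dx = 128;  ∫_0^4 4 dx = 16.
  Sum: 36864/5 + 3072 + 2560/3 + 128 + 16 = 171632/15.
Adding: ||u||_{H^1}^2 = 600176/35 + 171632/15 = 3001952/105.


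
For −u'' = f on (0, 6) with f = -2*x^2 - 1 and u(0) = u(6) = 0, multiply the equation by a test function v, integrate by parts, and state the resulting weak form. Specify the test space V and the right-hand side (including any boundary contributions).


V = H^1_0(0, 6) (so v(0) = v(6) = 0); weak form: ∫_0^6 u'v' dx = ∫_0^6 (-2*x^2 - 1) v dx for all v ∈ V.

Multiply both sides by a test function v and integrate from 0 to 6:
  ∫_0^6 −u''(x) v(x) dx = ∫_0^6 f(x) v(x) dx.
Integrate the LHS by parts once:
  ∫_0^6 −u'' v dx = −[u'(x) v(x)]_0^6 + ∫_0^6 u'(x) v'(x) dx.
Thus ∫_0^6 u'(x) v'(x) dx = ∫_0^6 f(x) v(x) dx + [u'(x) v(x)]_0^6.
Choose V so that boundary terms are either known or forced to vanish.
u is Dirichlet: u(0) = u(6) = 0. Let V = H^1_0(0, 6); then v(0) = v(6) = 0, and [u' v]_0^6 = 0.
Weak formulation: find u (satisfying any essential BC) such that ∫_0^6 u'(x) v'(x) dx = ∫_0^6 f v dx for all v ∈ V.
Substituting f(x) = -2*x^2 - 1, the right-hand side is ∫_0^6 (-2*x^2 - 1) v dx.


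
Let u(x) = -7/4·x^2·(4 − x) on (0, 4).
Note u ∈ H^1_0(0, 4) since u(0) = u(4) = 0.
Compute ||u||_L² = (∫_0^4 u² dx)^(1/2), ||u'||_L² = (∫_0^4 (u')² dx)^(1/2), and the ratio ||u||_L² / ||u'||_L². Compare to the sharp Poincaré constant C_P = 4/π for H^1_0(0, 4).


||u||_L² / ||u'||_L² = 2*sqrt(14)/7 < C_P = 4/π.

u(x) = -7/4·x^2·(4 − x), so u'(x) = 7*x*(3*x - 8)/4.
u(x) = -7/4·x^2·(4 − x) vanishes at x = 0 and x = 4, so u ∈ H^1_0(0, 4). Differentiate via the product rule and integrate the resulting polynomials term by term.
  ∫_0^4 u² dx = ∫_0^4 (49*x^6/16 - 49*x^5/2 + 49*x^4) dx. Term by term:
    ∫_0^4 49*x^6/16 dx = 7168;  ∫_0^4 -49*x^5/2 dx = -50176/3;  ∫_0^4 49*x^4 dx = 50176/5.
  Sum: 7168 − 50176/3 + 50176/5 = 7168/15.
  ∫_0^4 (u')² dx = ∫_0^4 (441*x^4/16 - 147*x^3 + 196*x^2) dx. Term by term:
    ∫_0^4 441*x^4/16 dx = 28224/5;  ∫_0^4 -147*x^3 dx = -9408;  ∫_0^4 196*x^2 dx = 12544/3.
  Sum: 28224/5 − 9408 + 12544/3 = 6272/15.
∫_0^4 u² dx = 7168/15, so ||u||_L² = 32*sqrt(105)/15.
∫_0^4 (u')² dx = 6272/15, so ||u'||_L² = 56*sqrt(30)/15.
Ratio ||u||_L² / ||u'||_L² = 2*sqrt(14)/7.
Sharp Poincaré constant on H^1_0(0, 4) is C_P = L/π = 4/π, achieved by sin(π/4·x).
A polynomial bump cannot attain the sharp Poincaré constant (only the first sine eigenfunction does), so the ratio is strictly less than C_P, consistent with ||u||_L² ≤ C_P ||u'||_L².


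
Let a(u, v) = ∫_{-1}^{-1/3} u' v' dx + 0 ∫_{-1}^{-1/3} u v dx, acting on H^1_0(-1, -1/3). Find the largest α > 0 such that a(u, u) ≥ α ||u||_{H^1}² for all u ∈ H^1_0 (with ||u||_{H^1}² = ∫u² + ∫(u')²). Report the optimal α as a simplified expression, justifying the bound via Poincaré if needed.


α = 9*π^2/(4 + 9*π^2)

Coercivity of a(·,·) on H^1_0(-1, -1/3) means a(u, u) ≥ α ||u||_{H^1}² for every u ∈ H^1_0.
The interval has length L = 2/3, and Poincaré/coercivity depend only on L. Here a(u, u) = ∫(u')² + (0)·∫u².
Here c = 0, so a(u,u) = ∫(u')² alone. The condition a(u,u) ≥ α||u||_{H^1}² reads (1−α)∫(u')² ≥ (α−c)∫u². Any admissible α is ≤ 1 (rapidly oscillating u have ∫u²/∫(u')² → 0), and α = 1 would force 0 ≥ (1−c)∫u², impossible since c < 1; so 1−α > 0. By the sharp Poincaré inequality on H^1_0 of an interval of length L, ∫(u')² ≥ (π/L)²∫u² with equality for the first sine mode sin(π(x−x₀)/L) (x₀ the left endpoint), so the inequality holds for all u iff (1−α)(π/L)² ≥ α − c, i.e. α ≤ ((π/L)² + c)/((π/L)² + 1) = (1 + c(L/π)²)/(1 + (L/π)²). (Direct route, valid since c ≤ 0: Poincaré gives c∫u² ≥ c(L/π)²∫(u')², so a(u,u) ≥ (1 + c(L/π)²)∫(u')², while ||u||_{H^1}² ≤ (1 + (L/π)²)∫(u')²; dividing yields the same α.) With (π/L)² = 9*π^2/4 and c = 0, the largest admissible constant is α = ((π/L)² + c)/((π/L)² + 1).
Simplifying, α = 9*π^2/(4 + 9*π^2).


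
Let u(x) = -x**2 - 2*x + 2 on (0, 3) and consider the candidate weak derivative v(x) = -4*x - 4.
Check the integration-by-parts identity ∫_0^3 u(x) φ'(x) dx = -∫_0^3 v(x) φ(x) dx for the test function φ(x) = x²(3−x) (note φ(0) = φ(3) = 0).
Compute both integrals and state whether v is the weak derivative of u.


LHS = 189/5, RHS = 378/5. No, v is not the weak derivative of u.

u(x) = -x**2 - 2*x + 2, classical derivative u'(x) = -2*x - 2.
φ(x) = x²(3−x), so φ'(x) = 3*x*(2 - x).
Note φ(0) = φ(3) = 0, so the boundary term u·φ vanishes.
LHS = ∫_0^3 u(x) φ'(x) dx = ∫_0^3 (3*x^4 - 18*x^2 + 12*x) dx. Term by term:
  ∫_0^3 3*x^4 dx = 729/5;  ∫_0^3 -18*x^2 dx = -162;  ∫_0^3 12*x dx = 54.
Sum: 729/5 − 162 + 54 = 189/5.
So LHS = 189/5.
∫_0^3 v(x) φ(x) dx = ∫_0^3 (4*x^4 - 8*x^3 - 12*x^2) dx. Term by term:
  ∫_0^3 4*x^4 dx = 972/5;  ∫_0^3 -8*x^3 dx = -162;  ∫_0^3 -12*x^2 dx = -108.
Sum: 972/5 − 162 − 108 = -378/5.
So RHS = -∫_0^3 v(x) φ(x) dx = 378/5.
LHS − RHS = -189/5 ≠ 0, so the identity fails.
(For a valid weak derivative the identity must hold for EVERY test function, in particular this one. The failure shows v is NOT the weak derivative of u.)
Correct weak derivative would be u'(x) = -2*x - 2.


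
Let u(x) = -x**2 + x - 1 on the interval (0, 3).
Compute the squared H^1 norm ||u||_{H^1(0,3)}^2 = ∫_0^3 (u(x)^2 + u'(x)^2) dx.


||u||_{H^1}^2 = 501/10

The H^1 norm (squared) on an interval (0, L) is
  ||u||_{H^1}^2 = ∫_0^L u(x)^2 dx + ∫_0^L u'(x)^2 dx.
Compute u'(x) = 1 - 2*x.
Then u(x)^2 = x**4 - 2*x**3 + 3*x**2 - 2*x + 1 and u'(x)^2 = 4*x**2 - 4*x + 1.
Integrate each monomial from 0 to 3 using ∫_0^3 c·x^n dx = c·3^(n+1)/(n+1):
  ∫_0^3 u(x)^2 dx = ∫_0^3 (x^4 - 2*x^3 + 3*x^2 - 2*x + 1) dx. Term by term:
    ∫_0^3 x^4 dx = 243/5;  ∫_0^3 -2*x^3 dx = -81/2;  ∫_0^3 3*x^2 dx = 27;
    ∫_0^3 -2*x dx = -9;  ∫_0^3 1 dx = 3.
  Sum: 243/5 − 81/2 + 27 − 9 + 3 = 291/10.
  ∫_0^3 u'(x)^2 dx = ∫_0^3 (4*x^2 - 4*x + 1) dx. Term by term:
    ∫_0^3 4*x^2 dx = 36;  ∫_0^3 -4*x dx = -18;  ∫_0^3 1 dx = 3.
  Sum: 36 − 18 + 3 = 21.
Adding: ||u||_{H^1}^2 = 291/10 + 21 = 501/10.


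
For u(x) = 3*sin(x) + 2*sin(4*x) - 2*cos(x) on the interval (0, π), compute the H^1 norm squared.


||u||_{H^1(0,π)}^2 = -128/15 + 47*π

u'(x) = 2*sin(x) + 3*cos(x) + 8*cos(4*x).
Expand u² and (u')² and integrate term by term on (0, π), using: for integers n ≥ 1, ∫_0^π sin²(nx) dx = ∫_0^π cos²(nx) dx = π/2; for n ≠ n', ∫_0^π sin(nx)sin(n'x) dx = ∫_0^π cos(nx)cos(n'x) dx = 0; and by product-to-sum, ∫_0^π sin(nx)cos(n'x) dx = ½∫_0^π [sin((n+n')x) + sin((n−n')x)] dx, which is 0 when n+n' is even and 2n/(n²−n'²) when n+n' is odd (it need not vanish on (0, π)).
  u² squared terms: (-2)²·∫cos(x)² dx = 4·π/2 = 2*π;  (2)²·∫sin(4x)² dx = 4·π/2 = 2*π;  (3)²·∫sin(x)² dx = 9·π/2 = 9*π/2.
  u² cross terms: 2·(-2)·(2)·∫cos(x)·sin(4x) dx = -8·(8/15) = -64/15;  2·(-2)·(3)·∫cos(x)·sin(x) dx = -12·(0) = 0;  2·(2)·(3)·∫sin(4x)·sin(x) dx = 12·(0) = 0.
  So ∫_0^π u² dx = 2*π + 2*π + 9*π/2 − 64/15 + 0 + 0 = -64/15 + 17*π/2.
  (u')² squared terms: (2)²·∫sin(x)² dx = 4·π/2 = 2*π;  (3)²·∫cos(x)² dx = 9·π/2 = 9*π/2;  (8)²·∫cos(4x)² dx = 64·π/2 = 32*π.
  (u')² cross terms: 2·(2)·(3)·∫sin(x)·cos(x) dx = 12·(0) = 0;  2·(2)·(8)·∫sin(x)·cos(4x) dx = 32·(-2/15) = -64/15;  2·(3)·(8)·∫cos(x)·cos(4x) dx = 48·(0) = 0.
  So ∫_0^π (u')² dx = 2*π + 9*π/2 + 32*π + 0 − 64/15 + 0 = -64/15 + 77*π/2.
||u||_{H^1}^2 = (-64/15 + 17*π/2) + (-64/15 + 77*π/2) = -128/15 + 47*π.


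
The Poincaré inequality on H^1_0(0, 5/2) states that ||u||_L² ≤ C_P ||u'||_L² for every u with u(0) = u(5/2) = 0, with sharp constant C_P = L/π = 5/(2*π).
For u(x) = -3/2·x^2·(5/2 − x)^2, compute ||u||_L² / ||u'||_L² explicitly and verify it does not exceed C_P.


||u||_L² / ||u'||_L² = 5*sqrt(3)/12 < C_P = 5/(2*π).

u(x) = -3/2·x^2·(5/2 − x)^2, so u'(x) = 3*x*(-8*x^2 + 30*x - 25)/4.
u(x) = -3/2·x^2·(5/2 − x)^2 vanishes at x = 0 and x = 5/2, so u ∈ H^1_0(0, 5/2). Differentiate via the product rule and integrate the resulting polynomials term by term.
  ∫_0^5/2 u² dx = ∫_0^5/2 (9*x^8/4 - 45*x^7/2 + 675*x^6/8 - 1125*x^5/8 + 5625*x^4/64) dx. Term by term:
    ∫_0^5/2 9*x^8/4 dx = 1953125/2048;  ∫_0^5/2 -45*x^7/2 dx = -17578125/4096;  ∫_0^5/2 675*x^6/8 dx = 52734375/7168;
    ∫_0^5/2 -1125*x^5/8 dx = -5859375/1024;  ∫_0^5/2 5625*x^4/64 dx = 3515625/2048.
  Sum: 1953125/2048 − 17578125/4096 + 52734375/7168 − 5859375/1024 + 3515625/2048 = 390625/28672.
  ∫_0^5/2 (u')² dx = ∫_0^5/2 (36*x^6 - 270*x^5 + 2925*x^4/4 - 3375*x^3/4 + 5625*x^2/16) dx. Term by term:
    ∫_0^5/2 36*x^6 dx = 703125/224;  ∫_0^5/2 -270*x^5 dx = -703125/64;  ∫_0^5/2 2925*x^4/4 dx = 1828125/128;
    ∫_0^5/2 -3375*x^3/4 dx = -2109375/256;  ∫_0^5/2 5625*x^2/16 dx = 234375/128.
  Sum: 703125/224 − 703125/64 + 1828125/128 − 2109375/256 + 234375/128 = 46875/1792.
∫_0^5/2 u² dx = 390625/28672, so ||u||_L² = 625*sqrt(7)/448.
∫_0^5/2 (u')² dx = 46875/1792, so ||u'||_L² = 125*sqrt(21)/112.
Ratio ||u||_L² / ||u'||_L² = 5*sqrt(3)/12.
Sharp Poincaré constant on H^1_0(0, 5/2) is C_P = L/π = 5/(2*π), achieved by sin(2*π/5·x).
A polynomial bump cannot attain the sharp Poincaré constant (only the first sine eigenfunction does), so the ratio is strictly less than C_P, consistent with ||u||_L² ≤ C_P ||u'||_L².


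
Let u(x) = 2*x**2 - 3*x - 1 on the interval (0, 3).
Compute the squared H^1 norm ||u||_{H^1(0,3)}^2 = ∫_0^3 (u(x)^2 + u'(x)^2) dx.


||u||_{H^1}^2 = 447/5

The H^1 norm (squared) on an interval (0, L) is
  ||u||_{H^1}^2 = ∫_0^L u(x)^2 dx + ∫_0^L u'(x)^2 dx.
Compute u'(x) = 4*x - 3.
Then u(x)^2 = 4*x**4 - 12*x**3 + 5*x**2 + 6*x + 1 and u'(x)^2 = 16*x**2 - 24*x + 9.
Integrate each monomial from 0 to 3 using ∫_0^3 c·x^n dx = c·3^(n+1)/(n+1):
  ∫_0^3 u(x)^2 dx = ∫_0^3 (4*x^4 - 12*x^3 + 5*x^2 + 6*x + 1) dx. Term by term:
    ∫_0^3 4*x^4 dx = 972/5;  ∫_0^3 -12*x^3 dx = -243;  ∫_0^3 5*x^2 dx = 45;
    ∫_0^3 6*x dx = 27;  ∫_0^3 1 dx = 3.
  Sum: 972/5 − 243 + 45 + 27 + 3 = 132/5.
  ∫_0^3 u'(x)^2 dx = ∫_0^3 (16*x^2 - 24*x + 9) dx. Term by term:
    ∫_0^3 16*x^2 dx = 144;  ∫_0^3 -24*x dx = -108;  ∫_0^3 9 dx = 27.
  Sum: 144 − 108 + 27 = 63.
Adding: ||u||_{H^1}^2 = 132/5 + 63 = 447/5.


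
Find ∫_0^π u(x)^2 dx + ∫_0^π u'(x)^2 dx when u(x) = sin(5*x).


||u||_{H^1(0,π)}^2 = 13*π

u'(x) = 5*cos(5*x).
Expand u² and (u')² and integrate term by term on (0, π), using: for integers n ≥ 1, ∫_0^π sin²(nx) dx = ∫_0^π cos²(nx) dx = π/2; for n ≠ n', ∫_0^π sin(nx)sin(n'x) dx = ∫_0^π cos(nx)cos(n'x) dx = 0; and by product-to-sum, ∫_0^π sin(nx)cos(n'x) dx = ½∫_0^π [sin((n+n')x) + sin((n−n')x)] dx, which is 0 when n+n' is even and 2n/(n²−n'²) when n+n' is odd (it need not vanish on (0, π)).
  u² squared terms: (1)²·∫sin(5x)² dx = 1·π/2 = π/2.
  So ∫_0^π u² dx = π/2.
  (u')² squared terms: (5)²·∫cos(5x)² dx = 25·π/2 = 25*π/2.
  So ∫_0^π (u')² dx = 25*π/2.
||u||_{H^1}^2 = (π/2) + (25*π/2) = 13*π.


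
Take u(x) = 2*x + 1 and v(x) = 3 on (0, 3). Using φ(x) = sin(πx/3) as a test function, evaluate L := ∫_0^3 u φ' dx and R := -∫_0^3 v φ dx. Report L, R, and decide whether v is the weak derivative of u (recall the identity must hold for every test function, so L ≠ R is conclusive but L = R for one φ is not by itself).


LHS = -12/π, RHS = -18/π. No, v is not the weak derivative of u.

u(x) = 2*x + 1, classical derivative u'(x) = 2.
φ(x) = sin(πx/3), so φ'(x) = π*cos(π*x/3)/3.
Note φ(0) = φ(3) = 0, so the boundary term u·φ vanishes.
LHS = ∫_0^3 u(x) φ'(x) dx = ∫_0^3 (2*π*x*cos(π*x/3)/3 + π*cos(π*x/3)/3) dx. Term by term:
  ∫_0^3 π*cos(π*x/3)/3 dx = 0;  ∫_0^3 2*π*x*cos(π*x/3)/3 dx = -12/π.
Sum: 0 − 12/π = -12/π.
So LHS = -12/π.
∫_0^3 v(x) φ(x) dx = ∫_0^3 (3*sin(π*x/3)) dx. Term by term:
  ∫_0^3 3*sin(π*x/3) dx = 18/π.
So RHS = -∫_0^3 v(x) φ(x) dx = -18/π.
LHS − RHS = 6/π ≠ 0, so the identity fails.
(For a valid weak derivative the identity must hold for EVERY test function, in particular this one. The failure shows v is NOT the weak derivative of u.)
Correct weak derivative would be u'(x) = 2.


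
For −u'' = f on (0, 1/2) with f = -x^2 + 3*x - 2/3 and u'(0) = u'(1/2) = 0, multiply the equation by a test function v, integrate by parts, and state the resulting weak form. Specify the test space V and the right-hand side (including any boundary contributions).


V = H^1(0, 1/2) (no boundary constraint on v; u is determined up to an additive constant); weak form: ∫_0^1/2 u'v' dx = ∫_0^1/2 (-x^2 + 3*x - 2/3) v dx for all v ∈ V.

Multiply both sides by a test function v and integrate from 0 to 1/2:
  ∫_0^1/2 −u''(x) v(x) dx = ∫_0^1/2 f(x) v(x) dx.
Integrate the LHS by parts once:
  ∫_0^1/2 −u'' v dx = −[u'(x) v(x)]_0^1/2 + ∫_0^1/2 u'(x) v'(x) dx.
Thus ∫_0^1/2 u'(x) v'(x) dx = ∫_0^1/2 f(x) v(x) dx + [u'(x) v(x)]_0^1/2.
Choose V so that boundary terms are either known or forced to vanish.
u has homogeneous Neumann: u'(0) = u'(1/2) = 0. So [u' v]_0^1/2 = 0·v(1/2) − 0·v(0) = 0 for any v; take V = H^1(0, 1/2).
Weak formulation: find u (satisfying any essential BC) such that ∫_0^1/2 u'(x) v'(x) dx = ∫_0^1/2 f v dx for all v ∈ V (homogeneous Neumann, so boundary terms vanish).
Substituting f(x) = -x^2 + 3*x - 2/3, the right-hand side is ∫_0^1/2 (-x^2 + 3*x - 2/3) v dx.
Compatibility check (pure Neumann): taking v ≡ 1 ∈ V gives 0 = ∫_0^1/2 f dx + (0) − (0), i.e. ∫_0^1/2 f dx must equal u'(0) − u'(1/2) = 0. Indeed ∫_0^1/2 (-x^2 + 3*x - 2/3) dx = 0, so the data are compatible. The solution is then unique only up to an additive constant (fix it e.g. by requiring ∫_0^1/2 u dx = 0).


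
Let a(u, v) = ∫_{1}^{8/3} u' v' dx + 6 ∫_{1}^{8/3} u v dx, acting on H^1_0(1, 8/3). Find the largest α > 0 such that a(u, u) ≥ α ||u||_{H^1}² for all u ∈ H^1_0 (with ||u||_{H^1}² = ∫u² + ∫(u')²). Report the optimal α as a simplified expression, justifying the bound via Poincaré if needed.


α = 1

Coercivity of a(·,·) on H^1_0(1, 8/3) means a(u, u) ≥ α ||u||_{H^1}² for every u ∈ H^1_0.
The interval has length L = 5/3, and Poincaré/coercivity depend only on L. Here a(u, u) = ∫(u')² + (6)·∫u².
Here c = 6 ≥ 1, so a(u,u) = ∫(u')² + c∫u² ≥ ∫(u')² + ∫u² = ||u||_{H^1}², i.e. α = 1 works. No larger α is possible: a(u,u) ≥ α||u||_{H^1}² means (1−α)∫(u')² ≥ (α−c)∫u², and for the modes u_n = sin(nπ(x−x₀)/L) (x₀ the left endpoint) one has ∫u_n²/∫(u_n')² = (L/(nπ))² → 0, so a(u_n,u_n)/||u_n||_{H^1}² → 1. Hence the optimal constant is α = 1.
Therefore α = 1.


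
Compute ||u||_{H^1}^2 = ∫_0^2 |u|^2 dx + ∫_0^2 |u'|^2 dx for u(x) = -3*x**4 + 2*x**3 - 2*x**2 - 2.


||u||_{H^1}^2 = 233896/105

The H^1 norm (squared) on an interval (0, L) is
  ||u||_{H^1}^2 = ∫_0^L u(x)^2 dx + ∫_0^L u'(x)^2 dx.
Compute u'(x) = -12*x**3 + 6*x**2 - 4*x.
Then u(x)^2 = 9*x**8 - 12*x**7 + 16*x**6 - 8*x**5 + 16*x**4 - 8*x**3 + 8*x**2 + 4 and u'(x)^2 = 144*x**6 - 144*x**5 + 132*x**4 - 48*x**3 + 16*x**2.
Integrate each monomial from 0 to 2 using ∫_0^2 c·x^n dx = c·2^(n+1)/(n+1):
  ∫_0^2 u(x)^2 dx = ∫_0^2 (9*x^8 - 12*x^7 + 16*x^6 - 8*x^5 + 16*x^4 - 8*x^3 + 8*x^2 + 4) dx. Term by term:
    ∫_0^2 9*x^8 dx = 512;  ∫_0^2 -12*x^7 dx = -384;  ∫_0^2 16*x^6 dx = 2048/7;
    ∫_0^2 -8*x^5 dx = -256/3;  ∫_0^2 16*x^4 dx = 512/5;  ∫_0^2 -8*x^3 dx = -32;
    ∫_0^2 8*x^2 dx = 64/3;  ∫_0^2 4 dx = 8.
  Sum: 512 − 384 + 2048/7 − 256/3 + 512/5 − 32 + 64/3 + 8 = 15224/35.
  ∫_0^2 u'(x)^2 dx = ∫_0^2 (144*x^6 - 144*x^5 + 132*x^4 - 48*x^3 + 16*x^2) dx. Term by term:
    ∫_0^2 144*x^6 dx = 18432/7;  ∫_0^2 -144*x^5 dx = -1536;  ∫_0^2 132*x^4 dx = 4224/5;
    ∫_0^2 -48*x^3 dx = -192;  ∫_0^2 16*x^2 dx = 128/3.
  Sum: 18432/7 − 1536 + 4224/5 − 192 + 128/3 = 188224/105.
Adding: ||u||_{H^1}^2 = 15224/35 + 188224/105 = 233896/105.


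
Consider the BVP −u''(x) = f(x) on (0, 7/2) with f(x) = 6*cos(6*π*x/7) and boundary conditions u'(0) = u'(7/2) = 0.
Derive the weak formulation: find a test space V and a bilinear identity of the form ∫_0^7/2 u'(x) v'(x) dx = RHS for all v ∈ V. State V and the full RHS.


V = H^1(0, 7/2) (no boundary constraint on v; u is determined up to an additive constant); weak form: ∫_0^7/2 u'v' dx = ∫_0^7/2 (6*cos(6*π*x/7)) v dx for all v ∈ V.

Multiply both sides by a test function v and integrate from 0 to 7/2:
  ∫_0^7/2 −u''(x) v(x) dx = ∫_0^7/2 f(x) v(x) dx.
Integrate the LHS by parts once:
  ∫_0^7/2 −u'' v dx = −[u'(x) v(x)]_0^7/2 + ∫_0^7/2 u'(x) v'(x) dx.
Thus ∫_0^7/2 u'(x) v'(x) dx = ∫_0^7/2 f(x) v(x) dx + [u'(x) v(x)]_0^7/2.
Choose V so that boundary terms are either known or forced to vanish.
u has homogeneous Neumann: u'(0) = u'(7/2) = 0. So [u' v]_0^7/2 = 0·v(7/2) − 0·v(0) = 0 for any v; take V = H^1(0, 7/2).
Weak formulation: find u (satisfying any essential BC) such that ∫_0^7/2 u'(x) v'(x) dx = ∫_0^7/2 f v dx for all v ∈ V (homogeneous Neumann, so boundary terms vanish).
Substituting f(x) = 6*cos(6*π*x/7), the right-hand side is ∫_0^7/2 (6*cos(6*π*x/7)) v dx.
Compatibility check (pure Neumann): taking v ≡ 1 ∈ V gives 0 = ∫_0^7/2 f dx + (0) − (0), i.e. ∫_0^7/2 f dx must equal u'(0) − u'(7/2) = 0. Indeed ∫_0^7/2 (6*cos(6*π*x/7)) dx = 0, so the data are compatible. The solution is then unique only up to an additive constant (fix it e.g. by requiring ∫_0^7/2 u dx = 0).


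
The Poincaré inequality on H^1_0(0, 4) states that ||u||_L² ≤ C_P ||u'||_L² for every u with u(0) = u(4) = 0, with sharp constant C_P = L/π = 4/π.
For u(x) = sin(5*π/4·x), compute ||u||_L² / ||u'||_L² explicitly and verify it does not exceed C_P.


||u||_L² / ||u'||_L² = 4/(5*π) < C_P = 4/π.

u(x) = sin(5*π/4·x), so u'(x) = 5*π*cos(5*π*x/4)/4.
Writing u(x) = A·sin(kπx/L) with A = 1 and k = 5, use ∫_0^L sin²(kπx/L) dx = L/2 and ∫_0^L cos²(kπx/L) dx = L/2.
u² = 1·sin²(5*π/4·x) and (u')² = 25*π^2/16·cos²(5*π/4·x), and each of sin², cos² integrates to L/2 = 2 over (0, 4).
∫_0^4 u² dx = 2, so ||u||_L² = sqrt(2).
∫_0^4 (u')² dx = 25*π^2/8, so ||u'||_L² = 5*sqrt(2)*π/4.
Ratio ||u||_L² / ||u'||_L² = 4/(5*π).
Sharp Poincaré constant on H^1_0(0, 4) is C_P = L/π = 4/π, achieved by sin(π/4·x).
This is the k = 5 harmonic; the ratio L/(kπ) is strictly less than C_P = L/π, consistent with the sharp inequality ||u||_L² ≤ C_P ||u'||_L².


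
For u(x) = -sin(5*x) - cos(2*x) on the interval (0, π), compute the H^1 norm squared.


||u||_{H^1(0,π)}^2 = 100/21 + 31*π/2

u'(x) = 2*sin(2*x) - 5*cos(5*x).
Expand u² and (u')² and integrate term by term on (0, π), using: for integers n ≥ 1, ∫_0^π sin²(nx) dx = ∫_0^π cos²(nx) dx = π/2; for n ≠ n', ∫_0^π sin(nx)sin(n'x) dx = ∫_0^π cos(nx)cos(n'x) dx = 0; and by product-to-sum, ∫_0^π sin(nx)cos(n'x) dx = ½∫_0^π [sin((n+n')x) + sin((n−n')x)] dx, which is 0 when n+n' is even and 2n/(n²−n'²) when n+n' is odd (it need not vanish on (0, π)).
  u² squared terms: (-1)²·∫cos(2x)² dx = 1·π/2 = π/2;  (-1)²·∫sin(5x)² dx = 1·π/2 = π/2.
  u² cross terms: 2·(-1)·(-1)·∫cos(2x)·sin(5x) dx = 2·(10/21) = 20/21.
  So ∫_0^π u² dx = π/2 + π/2 + 20/21 = 20/21 + π.
  (u')² squared terms: (-5)²·∫cos(5x)² dx = 25·π/2 = 25*π/2;  (2)²·∫sin(2x)² dx = 4·π/2 = 2*π.
  (u')² cross terms: 2·(-5)·(2)·∫cos(5x)·sin(2x) dx = -20·(-4/21) = 80/21.
  So ∫_0^π (u')² dx = 25*π/2 + 2*π + 80/21 = 80/21 + 29*π/2.
||u||_{H^1}^2 = (20/21 + π) + (80/21 + 29*π/2) = 100/21 + 31*π/2.


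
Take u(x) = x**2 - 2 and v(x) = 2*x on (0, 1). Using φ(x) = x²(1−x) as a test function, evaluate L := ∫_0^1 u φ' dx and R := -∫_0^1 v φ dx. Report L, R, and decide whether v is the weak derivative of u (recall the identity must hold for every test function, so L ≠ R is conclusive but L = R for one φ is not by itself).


LHS = -1/10, RHS = -1/10. Yes, v = u' weakly.

u(x) = x**2 - 2, classical derivative u'(x) = 2*x.
φ(x) = x²(1−x), so φ'(x) = x*(2 - 3*x).
Note φ(0) = φ(1) = 0, so the boundary term u·φ vanishes.
LHS = ∫_0^1 u(x) φ'(x) dx = ∫_0^1 (-3*x^4 + 2*x^3 + 6*x^2 - 4*x) dx. Term by term:
  ∫_0^1 -3*x^4 dx = -3/5;  ∫_0^1 2*x^3 dx = 1/2;  ∫_0^1 6*x^2 dx = 2;
  ∫_0^1 -4*x dx = -2.
Sum: -3/5 + 1/2 + 2 − 2 = -1/10.
So LHS = -1/10.
∫_0^1 v(x) φ(x) dx = ∫_0^1 (-2*x^4 + 2*x^3) dx. Term by term:
  ∫_0^1 -2*x^4 dx = -2/5;  ∫_0^1 2*x^3 dx = 1/2.
Sum: -2/5 + 1/2 = 1/10.
So RHS = -∫_0^1 v(x) φ(x) dx = -1/10.
LHS = RHS, so the identity holds for this test φ.
Moreover u is smooth here and v(x) = u'(x) = 2*x pointwise, so the identity holds for every test function. Hence v is the weak derivative of u.


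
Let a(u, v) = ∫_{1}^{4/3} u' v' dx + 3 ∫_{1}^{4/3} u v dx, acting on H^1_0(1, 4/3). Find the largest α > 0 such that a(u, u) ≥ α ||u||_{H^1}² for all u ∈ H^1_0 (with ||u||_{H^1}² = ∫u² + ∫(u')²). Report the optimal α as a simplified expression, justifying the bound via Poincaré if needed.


α = 1

Coercivity of a(·,·) on H^1_0(1, 4/3) means a(u, u) ≥ α ||u||_{H^1}² for every u ∈ H^1_0.
The interval has length L = 1/3, and Poincaré/coercivity depend only on L. Here a(u, u) = ∫(u')² + (3)·∫u².
Here c = 3 ≥ 1, so a(u,u) = ∫(u')² + c∫u² ≥ ∫(u')² + ∫u² = ||u||_{H^1}², i.e. α = 1 works. No larger α is possible: a(u,u) ≥ α||u||_{H^1}² means (1−α)∫(u')² ≥ (α−c)∫u², and for the modes u_n = sin(nπ(x−x₀)/L) (x₀ the left endpoint) one has ∫u_n²/∫(u_n')² = (L/(nπ))² → 0, so a(u_n,u_n)/||u_n||_{H^1}² → 1. Hence the optimal constant is α = 1.
Therefore α = 1.
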